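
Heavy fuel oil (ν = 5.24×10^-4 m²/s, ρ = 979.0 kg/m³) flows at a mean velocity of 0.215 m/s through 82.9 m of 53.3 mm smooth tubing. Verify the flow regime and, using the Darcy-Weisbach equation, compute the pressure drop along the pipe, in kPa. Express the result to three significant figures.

Δp ≈ 103 kPa

Re = VD/ν = 0.215·0.05330/5.24×10^-4 = 21.9 → laminar (Re < 2300)
f = 64/Re = 2.926
h_f = f(L/D)V²/(2g) = 2.926·(82.9/0.05330)·0.215²/(2·9.81) = 10.72 m
Δp = ρg·h_f = 979.0·9.81·10.72 = 103.0 kPa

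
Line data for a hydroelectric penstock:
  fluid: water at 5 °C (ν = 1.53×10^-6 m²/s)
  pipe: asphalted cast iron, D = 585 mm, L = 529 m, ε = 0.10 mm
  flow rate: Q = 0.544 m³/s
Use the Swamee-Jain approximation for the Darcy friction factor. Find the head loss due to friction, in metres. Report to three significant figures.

V = 4Q/(πD²) = 4·0.544/(π·0.585²) = 2.024 m/s
Re = VD/ν = 2.024·0.585/1.53×10^-6 = 7.74×10^5 → turbulent
ε/D = 0.10/585 = 1.71×10^-4
Swamee-Jain: f = 0.01469
h_f = f(L/D)V²/(2g) = 0.01469·(529/0.585)·2.024²/(2·9.81) = 2.774 m

h_f ≈ 2.77 m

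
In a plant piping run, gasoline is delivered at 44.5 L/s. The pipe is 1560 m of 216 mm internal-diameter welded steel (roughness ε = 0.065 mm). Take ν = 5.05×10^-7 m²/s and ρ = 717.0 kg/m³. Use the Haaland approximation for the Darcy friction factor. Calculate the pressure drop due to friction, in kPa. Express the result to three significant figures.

V = 4Q/(πD²) = 4·0.0445/(π·0.216²) = 1.214 m/s
Re = VD/ν = 1.214·0.216/5.05×10^-7 = 5.19×10^5 → turbulent
ε/D = 0.065/216 = 3.01×10^-4
Haaland: f = 0.01612
h_f = f(L/D)V²/(2g) = 0.01612·(1560/0.216)·1.214²/(2·9.81) = 8.753 m
Δp = ρg·h_f = 717.0·9.81·8.753 = 61.57 kPa

Δp ≈ 61.6 kPa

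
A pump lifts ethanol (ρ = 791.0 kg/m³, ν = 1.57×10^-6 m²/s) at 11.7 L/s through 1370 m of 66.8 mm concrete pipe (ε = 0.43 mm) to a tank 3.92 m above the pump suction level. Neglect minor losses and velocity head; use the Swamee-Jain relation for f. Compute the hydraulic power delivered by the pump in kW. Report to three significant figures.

V = 4Q/(πD²) = 3.338 m/s; Re = 1.42×10^5; ε/D = 0.00644; f = 0.03360
h_f = f(L/D)V²/2g = 391.5 m
Total head H = z + h_f = 3.92 + 391.5 = 395.4 m
P_hyd = ρgQH = 791.0·9.81·0.0117·395.4 = 35.90 kW

P_hyd ≈ 35.9 kW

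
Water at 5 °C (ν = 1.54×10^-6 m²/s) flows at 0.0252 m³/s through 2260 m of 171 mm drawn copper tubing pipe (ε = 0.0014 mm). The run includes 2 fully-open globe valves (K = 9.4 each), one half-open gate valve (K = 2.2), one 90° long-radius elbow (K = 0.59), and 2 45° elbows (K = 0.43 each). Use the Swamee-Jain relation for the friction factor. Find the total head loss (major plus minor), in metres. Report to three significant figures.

V = 4Q/(πD²) = 1.097 m/s; V²/2g = 0.06137 m
Re = 1.22×10^5, ε/D = 8.19×10^-6 → f = 0.01720 (Swamee-Jain)
Major: h_f = f(L/D)·V²/2g = 0.01720·13216·0.06137 = 13.95 m
Minor: ΣK = 22.4; h_m = ΣK·V²/2g = 1.378 m
Total H_L = 13.95 + 1.378 = 15.33 m

H_L ≈ 15.3 m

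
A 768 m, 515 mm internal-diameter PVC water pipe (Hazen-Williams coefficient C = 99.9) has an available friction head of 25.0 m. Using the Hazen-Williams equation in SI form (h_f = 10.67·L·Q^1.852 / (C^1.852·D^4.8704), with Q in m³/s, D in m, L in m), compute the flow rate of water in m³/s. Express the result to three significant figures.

Q ≈ 0.764 m³/s

Rearranging: Q = [h_f·C^1.852·D^4.8704 / (10.67·L)]^(1/1.852)
Q = [25.0·99.9^1.852·0.515^4.8704 / (10.67·768)]^0.540 = 0.7645 m³/s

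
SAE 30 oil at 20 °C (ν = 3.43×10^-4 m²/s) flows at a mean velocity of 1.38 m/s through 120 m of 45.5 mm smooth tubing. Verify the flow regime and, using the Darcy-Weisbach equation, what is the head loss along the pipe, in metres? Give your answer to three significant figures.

Re = VD/ν = 1.38·0.04550/3.43×10^-4 = 183 → laminar (Re < 2300)
f = 64/Re = 0.3496
h_f = f(L/D)V²/(2g) = 0.3496·(120/0.04550)·1.38²/(2·9.81) = 89.50 m

h_f ≈ 89.5 m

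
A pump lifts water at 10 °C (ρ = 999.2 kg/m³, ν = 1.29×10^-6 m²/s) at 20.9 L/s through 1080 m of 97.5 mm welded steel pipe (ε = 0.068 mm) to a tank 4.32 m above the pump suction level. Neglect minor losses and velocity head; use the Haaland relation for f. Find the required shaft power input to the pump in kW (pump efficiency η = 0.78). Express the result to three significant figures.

P_shaft ≈ 23.8 kW

V = 4Q/(πD²) = 2.799 m/s; Re = 2.12×10^5; ε/D = 6.97×10^-4; f = 0.01954
h_f = f(L/D)V²/2g = 86.43 m
Total head H = z + h_f = 4.32 + 86.43 = 90.75 m
P_hyd = ρgQH = 999.2·9.81·0.0209·90.75 = 18.59 kW
P_shaft = P_hyd/η = 18.59/0.78 = 23.83 kW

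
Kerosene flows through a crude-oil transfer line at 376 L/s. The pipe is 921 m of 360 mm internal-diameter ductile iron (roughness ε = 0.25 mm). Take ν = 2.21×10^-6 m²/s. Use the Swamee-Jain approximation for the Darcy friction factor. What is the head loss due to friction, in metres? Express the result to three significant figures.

h_f ≈ 33.4 m

V = 4Q/(πD²) = 4·0.376/(π·0.360²) = 3.694 m/s
Re = VD/ν = 3.694·0.360/2.21×10^-6 = 6.02×10^5 → turbulent
ε/D = 0.25/360 = 6.94×10^-4
Swamee-Jain: f = 0.01876
h_f = f(L/D)V²/(2g) = 0.01876·(921/0.360)·3.694²/(2·9.81) = 33.39 m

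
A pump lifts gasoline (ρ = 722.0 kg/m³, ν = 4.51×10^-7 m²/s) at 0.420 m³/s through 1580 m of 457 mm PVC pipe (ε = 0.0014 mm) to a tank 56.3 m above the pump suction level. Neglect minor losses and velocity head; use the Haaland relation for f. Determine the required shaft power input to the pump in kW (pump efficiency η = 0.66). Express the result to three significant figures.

P_shaft ≈ 306 kW

V = 4Q/(πD²) = 2.561 m/s; Re = 2.59×10^6; ε/D = 3.06×10^-6; f = 0.01003
h_f = f(L/D)V²/2g = 11.59 m
Total head H = z + h_f = 56.3 + 11.59 = 67.89 m
P_hyd = ρgQH = 722.0·9.81·0.420·67.89 = 202.0 kW
P_shaft = P_hyd/η = 202.0/0.66 = 306.0 kW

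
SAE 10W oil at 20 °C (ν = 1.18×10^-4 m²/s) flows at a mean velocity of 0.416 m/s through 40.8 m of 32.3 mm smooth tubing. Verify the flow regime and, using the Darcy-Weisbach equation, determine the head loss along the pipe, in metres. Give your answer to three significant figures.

Re = VD/ν = 0.416·0.03230/1.18×10^-4 = 114 → laminar (Re < 2300)
f = 64/Re = 0.5620
h_f = f(L/D)V²/(2g) = 0.5620·(40.8/0.03230)·0.416²/(2·9.81) = 6.262 m

h_f ≈ 6.26 m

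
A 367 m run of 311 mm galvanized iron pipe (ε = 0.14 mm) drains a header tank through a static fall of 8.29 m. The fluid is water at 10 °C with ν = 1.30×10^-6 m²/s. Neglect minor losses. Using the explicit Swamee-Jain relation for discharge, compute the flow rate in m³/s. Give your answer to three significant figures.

Q ≈ 0.216 m³/s

Swamee-Jain (Type II): Q = -0.965·√(gD⁵h_f/L)·ln[ε/(3.7D) + √(3.17ν²L/(gD³h_f))]
√(gD⁵h_f/L) = √(9.81·0.311⁵·8.29/367) = 0.02539
ε/(3.7D) = 1.22×10^-4; √(3.17ν²L/(gD³h_f)) = 2.84×10^-5
Q = -0.965·0.02539·ln(1.500×10^-4) = 0.2157 m³/s
Check: V = 2.84 m/s, Re = 6.79×10^5, f = 0.01720, h_f = 8.34 m ≈ 8.29 m ✓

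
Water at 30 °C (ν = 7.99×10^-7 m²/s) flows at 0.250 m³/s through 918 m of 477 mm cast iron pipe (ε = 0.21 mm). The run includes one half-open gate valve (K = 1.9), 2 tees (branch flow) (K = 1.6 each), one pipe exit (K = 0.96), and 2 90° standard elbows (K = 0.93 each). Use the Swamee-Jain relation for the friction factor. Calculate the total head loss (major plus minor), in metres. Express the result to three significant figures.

H_L ≈ 4.05 m

V = 4Q/(πD²) = 1.399 m/s; V²/2g = 0.09975 m
Re = 8.35×10^5, ε/D = 4.40×10^-4 → f = 0.01699 (Swamee-Jain)
Major: h_f = f(L/D)·V²/2g = 0.01699·1925·0.09975 = 3.262 m
Minor: ΣK = 7.92; h_m = ΣK·V²/2g = 0.7900 m
Total H_L = 3.262 + 0.7900 = 4.052 m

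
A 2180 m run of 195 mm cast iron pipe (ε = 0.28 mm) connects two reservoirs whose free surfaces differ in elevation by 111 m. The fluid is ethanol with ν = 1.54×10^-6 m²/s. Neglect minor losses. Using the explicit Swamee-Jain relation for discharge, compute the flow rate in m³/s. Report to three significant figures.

Q ≈ 0.0887 m³/s

Swamee-Jain (Type II): Q = -0.965·√(gD⁵h_f/L)·ln[ε/(3.7D) + √(3.17ν²L/(gD³h_f))]
√(gD⁵h_f/L) = √(9.81·0.195⁵·111/2180) = 0.01187
ε/(3.7D) = 3.88×10^-4; √(3.17ν²L/(gD³h_f)) = 4.51×10^-5
Q = -0.965·0.01187·ln(4.331×10^-4) = 0.08869 m³/s
Check: V = 2.97 m/s, Re = 3.76×10^5, f = 0.02223, h_f = 112 m ≈ 111 m ✓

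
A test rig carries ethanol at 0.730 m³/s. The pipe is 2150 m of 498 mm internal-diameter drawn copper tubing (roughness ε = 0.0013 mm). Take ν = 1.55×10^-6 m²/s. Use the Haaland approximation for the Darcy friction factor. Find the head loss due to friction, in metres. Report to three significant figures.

V = 4Q/(πD²) = 4·0.730/(π·0.498²) = 3.748 m/s
Re = VD/ν = 3.748·0.498/1.55×10^-6 = 1.20×10^6 → turbulent
ε/D = 0.0013/498 = 2.61×10^-6
Haaland: f = 0.01128
h_f = f(L/D)V²/(2g) = 0.01128·(2150/0.498)·3.748²/(2·9.81) = 34.87 m

h_f ≈ 34.9 m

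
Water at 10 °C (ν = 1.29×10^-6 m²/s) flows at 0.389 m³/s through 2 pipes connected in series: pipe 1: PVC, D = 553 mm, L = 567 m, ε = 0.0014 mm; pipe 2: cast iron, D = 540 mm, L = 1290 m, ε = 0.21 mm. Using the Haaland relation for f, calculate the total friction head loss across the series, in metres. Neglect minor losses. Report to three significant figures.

Pipe 1: V = 1.620 m/s, Re = 6.94×10^5, ε/D = 2.53×10^-6, f = 0.01236, h_1 = f(L/D)V²/2g = 1.695 m
Pipe 2: V = 1.699 m/s, Re = 7.11×10^5, ε/D = 3.89×10^-4, f = 0.01655, h_2 = f(L/D)V²/2g = 5.815 m
Series → Q common, losses add: H = Σh = 7.509 m

H ≈ 7.51 m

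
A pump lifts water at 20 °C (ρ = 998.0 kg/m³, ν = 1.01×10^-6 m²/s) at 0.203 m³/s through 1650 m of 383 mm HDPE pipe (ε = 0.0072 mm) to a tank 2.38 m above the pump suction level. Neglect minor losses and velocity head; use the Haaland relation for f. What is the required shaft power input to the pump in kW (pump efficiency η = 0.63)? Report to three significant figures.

P_shaft ≈ 34.8 kW

V = 4Q/(πD²) = 1.762 m/s; Re = 6.68×10^5; ε/D = 1.88×10^-5; f = 0.01268
h_f = f(L/D)V²/2g = 8.645 m
Total head H = z + h_f = 2.38 + 8.645 = 11.02 m
P_hyd = ρgQH = 998.0·9.81·0.203·11.02 = 21.91 kW
P_shaft = P_hyd/η = 21.91/0.63 = 34.78 kW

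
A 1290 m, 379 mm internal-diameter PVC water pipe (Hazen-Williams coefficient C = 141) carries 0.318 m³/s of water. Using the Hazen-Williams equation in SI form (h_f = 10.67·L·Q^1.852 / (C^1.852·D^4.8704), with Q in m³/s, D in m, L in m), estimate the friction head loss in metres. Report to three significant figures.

h_f = 10.67·1290·0.318^1.852 / (141^1.852·0.379^4.8704) = 19.46 m

h_f ≈ 19.5 m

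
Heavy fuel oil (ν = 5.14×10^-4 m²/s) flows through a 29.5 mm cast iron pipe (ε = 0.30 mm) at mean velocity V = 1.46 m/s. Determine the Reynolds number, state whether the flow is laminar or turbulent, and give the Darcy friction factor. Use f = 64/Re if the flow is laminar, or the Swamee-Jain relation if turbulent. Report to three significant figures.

Re ≈ 83.8; laminar; f = 64/Re ≈ 0.764

Re = VD/ν = 1.460·0.0295/5.14×10^-4 = 83.8
Re < 2300 → laminar → f = 64/Re = 0.7638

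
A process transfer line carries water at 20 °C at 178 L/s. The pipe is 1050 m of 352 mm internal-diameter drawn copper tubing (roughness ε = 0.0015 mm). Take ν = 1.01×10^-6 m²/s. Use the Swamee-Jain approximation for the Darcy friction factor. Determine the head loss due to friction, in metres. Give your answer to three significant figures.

V = 4Q/(πD²) = 4·0.178/(π·0.352²) = 1.829 m/s
Re = VD/ν = 1.829·0.352/1.01×10^-6 = 6.37×10^5 → turbulent
ε/D = 0.0015/352 = 4.26×10^-6
Swamee-Jain: f = 0.01262
h_f = f(L/D)V²/(2g) = 0.01262·(1050/0.352)·1.829²/(2·9.81) = 6.420 m

h_f ≈ 6.42 m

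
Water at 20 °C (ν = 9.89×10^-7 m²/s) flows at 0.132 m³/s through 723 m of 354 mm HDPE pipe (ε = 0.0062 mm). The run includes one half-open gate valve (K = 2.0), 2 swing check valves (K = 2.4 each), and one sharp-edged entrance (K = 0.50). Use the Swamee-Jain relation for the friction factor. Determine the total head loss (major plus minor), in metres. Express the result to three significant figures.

V = 4Q/(πD²) = 1.341 m/s; V²/2g = 0.09168 m
Re = 4.80×10^5, ε/D = 1.75×10^-5 → f = 0.01346 (Swamee-Jain)
Major: h_f = f(L/D)·V²/2g = 0.01346·2042·0.09168 = 2.520 m
Minor: ΣK = 7.30; h_m = ΣK·V²/2g = 0.6692 m
Total H_L = 2.520 + 0.6692 = 3.189 m

H_L ≈ 3.19 m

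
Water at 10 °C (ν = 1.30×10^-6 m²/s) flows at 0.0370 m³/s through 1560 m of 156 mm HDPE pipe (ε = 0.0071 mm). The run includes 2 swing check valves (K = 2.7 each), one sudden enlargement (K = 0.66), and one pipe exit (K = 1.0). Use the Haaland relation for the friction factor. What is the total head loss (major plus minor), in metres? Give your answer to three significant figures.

V = 4Q/(πD²) = 1.936 m/s; V²/2g = 0.1910 m
Re = 2.32×10^5, ε/D = 4.55×10^-5 → f = 0.01539 (Haaland)
Major: h_f = f(L/D)·V²/2g = 0.01539·10000·0.1910 = 29.39 m
Minor: ΣK = 7.06; h_m = ΣK·V²/2g = 1.348 m
Total H_L = 29.39 + 1.348 = 30.74 m

H_L ≈ 30.7 m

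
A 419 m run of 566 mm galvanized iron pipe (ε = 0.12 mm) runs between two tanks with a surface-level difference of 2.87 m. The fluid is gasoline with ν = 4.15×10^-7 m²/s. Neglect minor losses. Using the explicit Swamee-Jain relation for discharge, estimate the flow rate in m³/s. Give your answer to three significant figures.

Swamee-Jain (Type II): Q = -0.965·√(gD⁵h_f/L)·ln[ε/(3.7D) + √(3.17ν²L/(gD³h_f))]
√(gD⁵h_f/L) = √(9.81·0.566⁵·2.87/419) = 0.06248
ε/(3.7D) = 5.73×10^-5; √(3.17ν²L/(gD³h_f)) = 6.69×10^-6
Q = -0.965·0.06248·ln(6.400×10^-5) = 0.5822 m³/s
Check: V = 2.31 m/s, Re = 3.16×10^6, f = 0.01428, h_f = 2.88 m ≈ 2.87 m ✓

Q ≈ 0.582 m³/s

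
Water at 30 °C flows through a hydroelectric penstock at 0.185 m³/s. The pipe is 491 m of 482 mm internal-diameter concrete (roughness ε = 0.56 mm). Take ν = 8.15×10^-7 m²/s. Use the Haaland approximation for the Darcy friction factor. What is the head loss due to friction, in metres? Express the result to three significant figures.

V = 4Q/(πD²) = 4·0.185/(π·0.482²) = 1.014 m/s
Re = VD/ν = 1.014·0.482/8.15×10^-7 = 6.00×10^5 → turbulent
ε/D = 0.56/482 = 0.00116
Haaland: f = 0.02081
h_f = f(L/D)V²/(2g) = 0.02081·(491/0.482)·1.014²/(2·9.81) = 1.111 m

h_f ≈ 1.11 m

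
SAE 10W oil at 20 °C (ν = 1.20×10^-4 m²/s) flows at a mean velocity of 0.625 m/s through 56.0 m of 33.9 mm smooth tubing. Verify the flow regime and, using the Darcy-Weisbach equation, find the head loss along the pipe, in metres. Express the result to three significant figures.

h_f ≈ 11.9 m

Re = VD/ν = 0.625·0.03390/1.20×10^-4 = 177 → laminar (Re < 2300)
f = 64/Re = 0.3625
h_f = f(L/D)V²/(2g) = 0.3625·(56.0/0.03390)·0.625²/(2·9.81) = 11.92 m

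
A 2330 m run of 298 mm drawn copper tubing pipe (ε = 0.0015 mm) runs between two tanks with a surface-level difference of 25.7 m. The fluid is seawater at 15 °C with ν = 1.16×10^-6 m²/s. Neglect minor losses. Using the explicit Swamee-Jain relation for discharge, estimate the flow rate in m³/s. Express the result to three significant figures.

Q ≈ 0.156 m³/s

Swamee-Jain (Type II): Q = -0.965·√(gD⁵h_f/L)·ln[ε/(3.7D) + √(3.17ν²L/(gD³h_f))]
√(gD⁵h_f/L) = √(9.81·0.298⁵·25.7/2330) = 0.01595
ε/(3.7D) = 1.36×10^-6; √(3.17ν²L/(gD³h_f)) = 3.86×10^-5
Q = -0.965·0.01595·ln(3.996×10^-5) = 0.1558 m³/s
Check: V = 2.23 m/s, Re = 5.74×10^5, f = 0.01286, h_f = 25.6 m ≈ 25.7 m ✓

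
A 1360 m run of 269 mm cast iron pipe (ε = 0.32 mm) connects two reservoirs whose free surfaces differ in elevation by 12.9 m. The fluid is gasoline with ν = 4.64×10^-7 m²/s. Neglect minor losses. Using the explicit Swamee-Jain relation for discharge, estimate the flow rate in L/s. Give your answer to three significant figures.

Q ≈ 88.2 L/s

Swamee-Jain (Type II): Q = -0.965·√(gD⁵h_f/L)·ln[ε/(3.7D) + √(3.17ν²L/(gD³h_f))]
√(gD⁵h_f/L) = √(9.81·0.269⁵·12.9/1360) = 0.01145
ε/(3.7D) = 3.22×10^-4; √(3.17ν²L/(gD³h_f)) = 1.94×10^-5
Q = -0.965·0.01145·ln(3.409×10^-4) = 0.08820 m³/s
Check: V = 1.55 m/s, Re = 9.00×10^5, f = 0.02088, h_f = 13.0 m ≈ 12.9 m ✓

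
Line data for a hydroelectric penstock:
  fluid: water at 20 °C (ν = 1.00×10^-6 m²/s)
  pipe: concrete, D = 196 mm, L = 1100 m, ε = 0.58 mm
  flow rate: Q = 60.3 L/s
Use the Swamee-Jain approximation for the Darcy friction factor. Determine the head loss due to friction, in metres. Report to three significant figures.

V = 4Q/(πD²) = 4·0.0603/(π·0.196²) = 1.999 m/s
Re = VD/ν = 1.999·0.196/1.00×10^-6 = 3.92×10^5 → turbulent
ε/D = 0.58/196 = 0.00296
Swamee-Jain: f = 0.02654
h_f = f(L/D)V²/(2g) = 0.02654·(1100/0.196)·1.999²/(2·9.81) = 30.32 m

h_f ≈ 30.3 m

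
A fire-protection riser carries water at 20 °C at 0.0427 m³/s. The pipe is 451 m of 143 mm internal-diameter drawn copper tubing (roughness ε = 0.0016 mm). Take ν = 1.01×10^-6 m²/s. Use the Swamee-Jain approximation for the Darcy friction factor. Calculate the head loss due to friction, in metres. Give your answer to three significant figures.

h_f ≈ 15.8 m

V = 4Q/(πD²) = 4·0.0427/(π·0.143²) = 2.659 m/s
Re = VD/ν = 2.659·0.143/1.01×10^-6 = 3.76×10^5 → turbulent
ε/D = 0.0016/143 = 1.12×10^-5
Swamee-Jain: f = 0.01393
h_f = f(L/D)V²/(2g) = 0.01393·(451/0.143)·2.659²/(2·9.81) = 15.83 m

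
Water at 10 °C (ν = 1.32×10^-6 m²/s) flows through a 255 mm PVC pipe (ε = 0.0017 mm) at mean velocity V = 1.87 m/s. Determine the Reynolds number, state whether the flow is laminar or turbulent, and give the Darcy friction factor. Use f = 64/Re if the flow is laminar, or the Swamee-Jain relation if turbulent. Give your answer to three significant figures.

Re ≈ 3.61×10^5; turbulent; f ≈ 0.0140

Re = VD/ν = 1.870·0.255/1.32×10^-6 = 3.61×10^5
Re > 4000 → turbulent; ε/D = 6.67×10^-6
Swamee-Jain: f = 0.01397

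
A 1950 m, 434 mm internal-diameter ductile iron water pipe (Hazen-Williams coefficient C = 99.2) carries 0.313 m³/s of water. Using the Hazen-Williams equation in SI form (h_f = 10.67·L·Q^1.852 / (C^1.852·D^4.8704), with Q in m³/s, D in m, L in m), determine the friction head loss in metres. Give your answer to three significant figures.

h_f = 10.67·1950·0.313^1.852 / (99.2^1.852·0.434^4.8704) = 28.31 m

h_f ≈ 28.3 m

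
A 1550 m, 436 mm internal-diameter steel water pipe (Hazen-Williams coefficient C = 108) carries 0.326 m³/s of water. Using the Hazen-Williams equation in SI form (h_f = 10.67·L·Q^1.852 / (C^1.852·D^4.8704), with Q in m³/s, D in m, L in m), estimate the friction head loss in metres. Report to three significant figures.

h_f ≈ 20.3 m

h_f = 10.67·1550·0.326^1.852 / (108^1.852·0.436^4.8704) = 20.27 m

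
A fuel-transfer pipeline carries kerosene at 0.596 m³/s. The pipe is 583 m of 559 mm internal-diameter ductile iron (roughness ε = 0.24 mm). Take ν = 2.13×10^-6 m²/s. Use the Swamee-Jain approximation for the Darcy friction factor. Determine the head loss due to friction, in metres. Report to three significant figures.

h_f ≈ 5.36 m

V = 4Q/(πD²) = 4·0.596/(π·0.559²) = 2.428 m/s
Re = VD/ν = 2.428·0.559/2.13×10^-6 = 6.37×10^5 → turbulent
ε/D = 0.24/559 = 4.29×10^-4
Swamee-Jain: f = 0.01711
h_f = f(L/D)V²/(2g) = 0.01711·(583/0.559)·2.428²/(2·9.81) = 5.362 m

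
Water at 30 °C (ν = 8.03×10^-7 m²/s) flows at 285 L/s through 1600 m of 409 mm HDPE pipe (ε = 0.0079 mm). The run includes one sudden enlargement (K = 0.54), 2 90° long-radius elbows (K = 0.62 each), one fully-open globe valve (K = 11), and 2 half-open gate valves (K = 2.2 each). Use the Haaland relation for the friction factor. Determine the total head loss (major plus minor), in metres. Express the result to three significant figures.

V = 4Q/(πD²) = 2.169 m/s; V²/2g = 0.2398 m
Re = 1.10×10^6, ε/D = 1.93×10^-5 → f = 0.01178 (Haaland)
Major: h_f = f(L/D)·V²/2g = 0.01178·3912·0.2398 = 11.05 m
Minor: ΣK = 17.2; h_m = ΣK·V²/2g = 4.120 m
Total H_L = 11.05 + 4.120 = 15.17 m

H_L ≈ 15.2 m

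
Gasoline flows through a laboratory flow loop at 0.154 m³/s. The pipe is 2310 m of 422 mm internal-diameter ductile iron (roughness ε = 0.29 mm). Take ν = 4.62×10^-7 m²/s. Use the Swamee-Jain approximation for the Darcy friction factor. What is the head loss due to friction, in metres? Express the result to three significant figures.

h_f ≈ 6.24 m

V = 4Q/(πD²) = 4·0.154/(π·0.422²) = 1.101 m/s
Re = VD/ν = 1.101·0.422/4.62×10^-7 = 1.01×10^6 → turbulent
ε/D = 0.29/422 = 6.87×10^-4
Swamee-Jain: f = 0.01845
h_f = f(L/D)V²/(2g) = 0.01845·(2310/0.422)·1.101²/(2·9.81) = 6.241 m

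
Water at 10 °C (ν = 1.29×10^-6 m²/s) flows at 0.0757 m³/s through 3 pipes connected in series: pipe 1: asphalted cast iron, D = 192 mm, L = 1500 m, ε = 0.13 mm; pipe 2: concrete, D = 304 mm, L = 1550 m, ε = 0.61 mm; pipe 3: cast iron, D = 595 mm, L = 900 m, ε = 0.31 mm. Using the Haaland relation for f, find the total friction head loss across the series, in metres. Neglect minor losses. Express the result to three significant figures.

H ≈ 58.1 m

Pipe 1: V = 2.615 m/s, Re = 3.89×10^5, ε/D = 6.77×10^-4, f = 0.01880, h_1 = f(L/D)V²/2g = 51.17 m
Pipe 2: V = 1.043 m/s, Re = 2.46×10^5, ε/D = 0.00201, f = 0.02413, h_2 = f(L/D)V²/2g = 6.821 m
Pipe 3: V = 0.2723 m/s, Re = 1.26×10^5, ε/D = 5.21×10^-4, f = 0.01962, h_3 = f(L/D)V²/2g = 0.1121 m
Series → Q common, losses add: H = Σh = 58.11 m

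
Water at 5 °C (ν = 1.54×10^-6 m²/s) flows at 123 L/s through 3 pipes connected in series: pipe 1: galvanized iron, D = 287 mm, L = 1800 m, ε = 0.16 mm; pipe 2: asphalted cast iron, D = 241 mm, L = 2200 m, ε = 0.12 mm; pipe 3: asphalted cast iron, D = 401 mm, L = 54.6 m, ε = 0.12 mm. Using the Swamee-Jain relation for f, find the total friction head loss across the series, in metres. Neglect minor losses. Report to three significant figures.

Pipe 1: V = 1.901 m/s, Re = 3.54×10^5, ε/D = 5.57×10^-4, f = 0.01846, h_1 = f(L/D)V²/2g = 21.33 m
Pipe 2: V = 2.696 m/s, Re = 4.22×10^5, ε/D = 4.98×10^-4, f = 0.01792, h_2 = f(L/D)V²/2g = 60.64 m
Pipe 3: V = 0.9739 m/s, Re = 2.54×10^5, ε/D = 2.99×10^-4, f = 0.01734, h_3 = f(L/D)V²/2g = 0.1141 m
Series → Q common, losses add: H = Σh = 82.08 m

H ≈ 82.1 m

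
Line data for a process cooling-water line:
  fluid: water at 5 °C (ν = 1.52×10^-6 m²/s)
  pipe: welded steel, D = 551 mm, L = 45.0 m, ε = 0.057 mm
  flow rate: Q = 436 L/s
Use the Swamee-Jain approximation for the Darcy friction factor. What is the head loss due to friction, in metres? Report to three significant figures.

V = 4Q/(πD²) = 4·0.436/(π·0.551²) = 1.828 m/s
Re = VD/ν = 1.828·0.551/1.52×10^-6 = 6.63×10^5 → turbulent
ε/D = 0.057/551 = 1.03×10^-4
Swamee-Jain: f = 0.01408
h_f = f(L/D)V²/(2g) = 0.01408·(45.0/0.551)·1.828²/(2·9.81) = 0.1959 m

h_f ≈ 0.196 m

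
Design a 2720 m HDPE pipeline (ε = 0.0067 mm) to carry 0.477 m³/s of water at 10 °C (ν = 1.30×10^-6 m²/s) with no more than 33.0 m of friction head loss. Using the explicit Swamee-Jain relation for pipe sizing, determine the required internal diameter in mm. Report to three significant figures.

Swamee-Jain (Type III): D = 0.66·[ε^1.25·(LQ²/(gh_f))^4.75 + ν·Q^9.4·(L/(gh_f))^5.2]^0.04
LQ²/(gh_f) = 1.912; L/(gh_f) = 8.402
Term 1 = ε^1.25·(…)^4.75 = 7.40×10^-6; Term 2 = ν·Q^9.4·(…)^5.2 = 7.92×10^-5
D = 0.66·(7.40×10^-6 + 7.92×10^-5)^0.04 = 0.4540 m = 454 mm
Check: V = 2.95 m/s, Re = 1.03×10^6, f = 0.01191, h_f = 31.6 m ≈ 33.0 m ✓

D ≈ 454 mm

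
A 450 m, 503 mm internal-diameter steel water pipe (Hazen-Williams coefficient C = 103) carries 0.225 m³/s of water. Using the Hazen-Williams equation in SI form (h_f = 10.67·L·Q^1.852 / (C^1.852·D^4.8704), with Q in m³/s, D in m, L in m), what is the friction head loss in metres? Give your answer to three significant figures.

h_f ≈ 1.61 m

h_f = 10.67·450·0.225^1.852 / (103^1.852·0.503^4.8704) = 1.612 m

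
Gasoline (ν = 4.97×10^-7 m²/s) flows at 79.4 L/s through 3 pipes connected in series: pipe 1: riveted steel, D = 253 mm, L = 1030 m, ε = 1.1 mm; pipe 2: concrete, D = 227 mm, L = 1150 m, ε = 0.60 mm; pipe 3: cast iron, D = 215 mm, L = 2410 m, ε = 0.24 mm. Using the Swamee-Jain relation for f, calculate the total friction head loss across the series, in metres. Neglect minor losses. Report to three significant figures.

H ≈ 96.7 m

Pipe 1: V = 1.579 m/s, Re = 8.04×10^5, ε/D = 0.00435, f = 0.02933, h_1 = f(L/D)V²/2g = 15.18 m
Pipe 2: V = 1.962 m/s, Re = 8.96×10^5, ε/D = 0.00264, f = 0.02550, h_2 = f(L/D)V²/2g = 25.35 m
Pipe 3: V = 2.187 m/s, Re = 9.46×10^5, ε/D = 0.00112, f = 0.02056, h_3 = f(L/D)V²/2g = 56.18 m
Series → Q common, losses add: H = Σh = 96.70 m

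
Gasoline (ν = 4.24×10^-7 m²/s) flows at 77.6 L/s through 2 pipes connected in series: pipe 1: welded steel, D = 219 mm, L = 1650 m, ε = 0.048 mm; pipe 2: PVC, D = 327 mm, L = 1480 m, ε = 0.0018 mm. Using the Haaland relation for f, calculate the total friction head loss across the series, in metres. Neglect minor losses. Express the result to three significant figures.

Pipe 1: V = 2.060 m/s, Re = 1.06×10^6, ε/D = 2.19×10^-4, f = 0.01476, h_1 = f(L/D)V²/2g = 24.06 m
Pipe 2: V = 0.9240 m/s, Re = 7.13×10^5, ε/D = 5.50×10^-6, f = 0.01235, h_2 = f(L/D)V²/2g = 2.433 m
Series → Q common, losses add: H = Σh = 26.50 m

H ≈ 26.5 m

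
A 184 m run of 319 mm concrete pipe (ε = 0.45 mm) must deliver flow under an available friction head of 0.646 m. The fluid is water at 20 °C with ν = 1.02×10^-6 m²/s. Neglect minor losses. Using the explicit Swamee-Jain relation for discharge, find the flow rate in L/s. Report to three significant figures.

Swamee-Jain (Type II): Q = -0.965·√(gD⁵h_f/L)·ln[ε/(3.7D) + √(3.17ν²L/(gD³h_f))]
√(gD⁵h_f/L) = √(9.81·0.319⁵·0.646/184) = 0.01067
ε/(3.7D) = 3.81×10^-4; √(3.17ν²L/(gD³h_f)) = 5.43×10^-5
Q = -0.965·0.01067·ln(4.356×10^-4) = 0.07966 m³/s
Check: V = 0.997 m/s, Re = 3.12×10^5, f = 0.02227, h_f = 0.650 m ≈ 0.646 m ✓

Q ≈ 79.7 L/s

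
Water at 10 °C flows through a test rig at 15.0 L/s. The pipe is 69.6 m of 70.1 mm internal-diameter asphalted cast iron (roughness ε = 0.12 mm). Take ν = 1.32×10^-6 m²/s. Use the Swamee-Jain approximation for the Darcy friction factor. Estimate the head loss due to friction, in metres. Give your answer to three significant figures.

V = 4Q/(πD²) = 4·0.0150/(π·0.0701²) = 3.887 m/s
Re = VD/ν = 3.887·0.0701/1.32×10^-6 = 2.06×10^5 → turbulent
ε/D = 0.12/70.1 = 0.00171
Swamee-Jain: f = 0.02361
h_f = f(L/D)V²/(2g) = 0.02361·(69.6/0.0701)·3.887²/(2·9.81) = 18.05 m

h_f ≈ 18.0 m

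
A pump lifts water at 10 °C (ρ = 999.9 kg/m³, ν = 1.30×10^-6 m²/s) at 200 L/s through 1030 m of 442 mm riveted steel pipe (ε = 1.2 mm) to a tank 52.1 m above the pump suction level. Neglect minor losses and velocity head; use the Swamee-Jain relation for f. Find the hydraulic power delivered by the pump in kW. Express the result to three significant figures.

V = 4Q/(πD²) = 1.303 m/s; Re = 4.43×10^5; ε/D = 0.00271; f = 0.02589
h_f = f(L/D)V²/2g = 5.225 m
Total head H = z + h_f = 52.1 + 5.225 = 57.33 m
P_hyd = ρgQH = 999.9·9.81·0.200·57.33 = 112.5 kW

P_hyd ≈ 112 kW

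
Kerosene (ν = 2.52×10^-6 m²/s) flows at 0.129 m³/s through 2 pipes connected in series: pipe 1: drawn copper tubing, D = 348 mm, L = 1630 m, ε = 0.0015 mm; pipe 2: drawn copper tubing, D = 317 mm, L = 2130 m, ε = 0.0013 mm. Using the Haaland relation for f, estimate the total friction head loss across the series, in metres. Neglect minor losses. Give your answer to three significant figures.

Pipe 1: V = 1.356 m/s, Re = 1.87×10^5, ε/D = 4.31×10^-6, f = 0.01572, h_1 = f(L/D)V²/2g = 6.904 m
Pipe 2: V = 1.634 m/s, Re = 2.06×10^5, ε/D = 4.10×10^-6, f = 0.01544, h_2 = f(L/D)V²/2g = 14.13 m
Series → Q common, losses add: H = Σh = 21.03 m

H ≈ 21.0 m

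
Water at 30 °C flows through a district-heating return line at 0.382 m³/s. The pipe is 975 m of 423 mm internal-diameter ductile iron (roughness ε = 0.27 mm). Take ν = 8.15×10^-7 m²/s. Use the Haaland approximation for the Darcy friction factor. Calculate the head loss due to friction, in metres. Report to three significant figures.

V = 4Q/(πD²) = 4·0.382/(π·0.423²) = 2.718 m/s
Re = VD/ν = 2.718·0.423/8.15×10^-7 = 1.41×10^6 → turbulent
ε/D = 0.27/423 = 6.38×10^-4
Haaland: f = 0.01795
h_f = f(L/D)V²/(2g) = 0.01795·(975/0.423)·2.718²/(2·9.81) = 15.58 m

h_f ≈ 15.6 m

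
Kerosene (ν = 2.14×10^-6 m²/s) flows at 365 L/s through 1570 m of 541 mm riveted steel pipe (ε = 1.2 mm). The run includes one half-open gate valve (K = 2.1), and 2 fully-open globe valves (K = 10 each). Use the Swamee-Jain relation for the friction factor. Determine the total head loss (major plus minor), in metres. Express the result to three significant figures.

V = 4Q/(πD²) = 1.588 m/s; V²/2g = 0.1285 m
Re = 4.01×10^5, ε/D = 0.00222 → f = 0.02463 (Swamee-Jain)
Major: h_f = f(L/D)·V²/2g = 0.02463·2902·0.1285 = 9.184 m
Minor: ΣK = 22.1; h_m = ΣK·V²/2g = 2.840 m
Total H_L = 9.184 + 2.840 = 12.02 m

H_L ≈ 12.0 m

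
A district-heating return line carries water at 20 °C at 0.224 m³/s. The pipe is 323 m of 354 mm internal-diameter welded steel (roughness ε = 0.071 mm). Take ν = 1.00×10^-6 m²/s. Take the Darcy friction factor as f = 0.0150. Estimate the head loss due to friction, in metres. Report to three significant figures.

V = 4Q/(πD²) = 4·0.224/(π·0.354²) = 2.276 m/s
h_f = f(L/D)V²/(2g) = 0.01500·(323/0.354)·2.276²/(2·9.81) = 3.613 m

h_f ≈ 3.61 m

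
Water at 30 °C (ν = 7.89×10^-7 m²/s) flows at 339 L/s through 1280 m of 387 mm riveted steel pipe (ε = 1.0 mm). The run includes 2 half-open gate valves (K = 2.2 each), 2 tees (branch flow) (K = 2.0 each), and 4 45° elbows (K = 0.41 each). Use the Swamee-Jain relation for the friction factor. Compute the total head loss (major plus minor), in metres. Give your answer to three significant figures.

V = 4Q/(πD²) = 2.882 m/s; V²/2g = 0.4233 m
Re = 1.41×10^6, ε/D = 0.00258 → f = 0.02527 (Swamee-Jain)
Major: h_f = f(L/D)·V²/2g = 0.02527·3307·0.4233 = 35.38 m
Minor: ΣK = 10.0; h_m = ΣK·V²/2g = 4.250 m
Total H_L = 35.38 + 4.250 = 39.63 m

H_L ≈ 39.6 m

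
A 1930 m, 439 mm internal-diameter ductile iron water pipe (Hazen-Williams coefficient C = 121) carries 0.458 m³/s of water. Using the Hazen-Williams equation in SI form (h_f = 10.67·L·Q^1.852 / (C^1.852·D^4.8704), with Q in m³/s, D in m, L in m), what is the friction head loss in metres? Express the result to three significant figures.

h_f ≈ 37.1 m

h_f = 10.67·1930·0.458^1.852 / (121^1.852·0.439^4.8704) = 37.13 m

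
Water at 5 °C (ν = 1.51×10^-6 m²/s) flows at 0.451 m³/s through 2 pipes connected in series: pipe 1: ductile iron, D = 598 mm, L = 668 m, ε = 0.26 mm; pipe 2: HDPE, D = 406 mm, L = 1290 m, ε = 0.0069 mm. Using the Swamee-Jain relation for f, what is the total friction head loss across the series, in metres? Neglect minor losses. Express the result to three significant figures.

Pipe 1: V = 1.606 m/s, Re = 6.36×10^5, ε/D = 4.35×10^-4, f = 0.01714, h_1 = f(L/D)V²/2g = 2.517 m
Pipe 2: V = 3.484 m/s, Re = 9.37×10^5, ε/D = 1.70×10^-5, f = 0.01213, h_2 = f(L/D)V²/2g = 23.84 m
Series → Q common, losses add: H = Σh = 26.35 m

H ≈ 26.4 m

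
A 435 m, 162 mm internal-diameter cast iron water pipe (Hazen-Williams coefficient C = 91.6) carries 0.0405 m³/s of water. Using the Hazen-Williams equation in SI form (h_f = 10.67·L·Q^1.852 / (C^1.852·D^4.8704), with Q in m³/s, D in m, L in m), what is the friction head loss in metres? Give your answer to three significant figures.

h_f = 10.67·435·0.0405^1.852 / (91.6^1.852·0.162^4.8704) = 20.15 m

h_f ≈ 20.1 m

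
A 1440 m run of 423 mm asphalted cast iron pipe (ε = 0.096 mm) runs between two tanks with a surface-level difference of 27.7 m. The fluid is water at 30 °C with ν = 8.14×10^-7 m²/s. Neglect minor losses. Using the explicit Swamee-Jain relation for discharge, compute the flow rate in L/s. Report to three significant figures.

Swamee-Jain (Type II): Q = -0.965·√(gD⁵h_f/L)·ln[ε/(3.7D) + √(3.17ν²L/(gD³h_f))]
√(gD⁵h_f/L) = √(9.81·0.423⁵·27.7/1440) = 0.05055
ε/(3.7D) = 6.13×10^-5; √(3.17ν²L/(gD³h_f)) = 1.21×10^-5
Q = -0.965·0.05055·ln(7.346×10^-5) = 0.4644 m³/s
Check: V = 3.30 m/s, Re = 1.72×10^6, f = 0.01471, h_f = 27.9 m ≈ 27.7 m ✓

Q ≈ 464 L/s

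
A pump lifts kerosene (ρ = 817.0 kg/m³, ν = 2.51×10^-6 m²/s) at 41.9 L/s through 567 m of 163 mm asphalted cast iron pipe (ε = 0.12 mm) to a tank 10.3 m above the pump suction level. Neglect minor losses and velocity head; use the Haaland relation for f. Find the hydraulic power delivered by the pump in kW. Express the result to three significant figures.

P_hyd ≈ 8.37 kW

V = 4Q/(πD²) = 2.008 m/s; Re = 1.30×10^5; ε/D = 7.36×10^-4; f = 0.02047
h_f = f(L/D)V²/2g = 14.63 m
Total head H = z + h_f = 10.3 + 14.63 = 24.93 m
P_hyd = ρgQH = 817.0·9.81·0.0419·24.93 = 8.372 kW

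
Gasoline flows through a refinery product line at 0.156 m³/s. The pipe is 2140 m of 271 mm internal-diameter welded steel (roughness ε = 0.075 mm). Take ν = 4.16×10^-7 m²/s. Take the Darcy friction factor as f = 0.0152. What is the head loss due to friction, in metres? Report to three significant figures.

h_f ≈ 44.7 m

V = 4Q/(πD²) = 4·0.156/(π·0.271²) = 2.705 m/s
h_f = f(L/D)V²/(2g) = 0.01520·(2140/0.271)·2.705²/(2·9.81) = 44.75 m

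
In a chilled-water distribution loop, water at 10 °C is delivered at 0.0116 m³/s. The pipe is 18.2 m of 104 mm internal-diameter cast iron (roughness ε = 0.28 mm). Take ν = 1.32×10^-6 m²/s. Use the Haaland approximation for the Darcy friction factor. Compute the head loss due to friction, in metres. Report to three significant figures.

V = 4Q/(πD²) = 4·0.0116/(π·0.104²) = 1.366 m/s
Re = VD/ν = 1.366·0.104/1.32×10^-6 = 1.08×10^5 → turbulent
ε/D = 0.28/104 = 0.00269
Haaland: f = 0.02661
h_f = f(L/D)V²/(2g) = 0.02661·(18.2/0.104)·1.366²/(2·9.81) = 0.4425 m

h_f ≈ 0.443 m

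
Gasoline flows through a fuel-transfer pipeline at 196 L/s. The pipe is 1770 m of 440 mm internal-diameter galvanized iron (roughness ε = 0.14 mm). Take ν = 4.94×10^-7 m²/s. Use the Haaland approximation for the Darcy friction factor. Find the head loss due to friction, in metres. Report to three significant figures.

V = 4Q/(πD²) = 4·0.196/(π·0.440²) = 1.289 m/s
Re = VD/ν = 1.289·0.440/4.94×10^-7 = 1.15×10^6 → turbulent
ε/D = 0.14/440 = 3.18×10^-4
Haaland: f = 0.01569
h_f = f(L/D)V²/(2g) = 0.01569·(1770/0.440)·1.289²/(2·9.81) = 5.346 m

h_f ≈ 5.35 m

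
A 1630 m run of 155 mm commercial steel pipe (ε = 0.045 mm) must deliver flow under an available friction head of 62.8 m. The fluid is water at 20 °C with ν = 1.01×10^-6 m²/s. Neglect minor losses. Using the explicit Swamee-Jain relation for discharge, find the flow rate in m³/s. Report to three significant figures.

Swamee-Jain (Type II): Q = -0.965·√(gD⁵h_f/L)·ln[ε/(3.7D) + √(3.17ν²L/(gD³h_f))]
√(gD⁵h_f/L) = √(9.81·0.155⁵·62.8/1630) = 0.005815
ε/(3.7D) = 7.85×10^-5; √(3.17ν²L/(gD³h_f)) = 4.79×10^-5
Q = -0.965·0.005815·ln(1.264×10^-4) = 0.05037 m³/s
Check: V = 2.67 m/s, Re = 4.10×10^5, f = 0.01654, h_f = 63.2 m ≈ 62.8 m ✓

Q ≈ 0.0504 m³/s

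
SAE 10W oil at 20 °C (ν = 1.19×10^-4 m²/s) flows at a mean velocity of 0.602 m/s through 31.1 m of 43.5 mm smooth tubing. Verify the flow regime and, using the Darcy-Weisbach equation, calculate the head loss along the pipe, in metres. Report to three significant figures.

Re = VD/ν = 0.602·0.04350/1.19×10^-4 = 220 → laminar (Re < 2300)
f = 64/Re = 0.2908
h_f = f(L/D)V²/(2g) = 0.2908·(31.1/0.04350)·0.602²/(2·9.81) = 3.841 m

h_f ≈ 3.84 m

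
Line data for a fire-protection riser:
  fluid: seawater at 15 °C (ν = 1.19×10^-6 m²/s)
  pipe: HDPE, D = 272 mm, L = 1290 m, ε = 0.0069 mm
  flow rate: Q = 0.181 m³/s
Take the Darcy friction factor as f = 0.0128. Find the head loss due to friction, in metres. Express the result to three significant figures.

V = 4Q/(πD²) = 4·0.181/(π·0.272²) = 3.115 m/s
h_f = f(L/D)V²/(2g) = 0.01280·(1290/0.272)·3.115²/(2·9.81) = 30.02 m

h_f ≈ 30.0 m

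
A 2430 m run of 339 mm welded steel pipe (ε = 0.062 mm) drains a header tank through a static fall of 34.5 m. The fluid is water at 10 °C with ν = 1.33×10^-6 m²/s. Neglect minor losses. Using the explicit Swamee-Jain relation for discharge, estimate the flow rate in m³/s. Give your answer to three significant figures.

Swamee-Jain (Type II): Q = -0.965·√(gD⁵h_f/L)·ln[ε/(3.7D) + √(3.17ν²L/(gD³h_f))]
√(gD⁵h_f/L) = √(9.81·0.339⁵·34.5/2430) = 0.02497
ε/(3.7D) = 4.94×10^-5; √(3.17ν²L/(gD³h_f)) = 3.21×10^-5
Q = -0.965·0.02497·ln(8.158×10^-5) = 0.2269 m³/s
Check: V = 2.51 m/s, Re = 6.41×10^5, f = 0.01503, h_f = 34.7 m ≈ 34.5 m ✓

Q ≈ 0.227 m³/s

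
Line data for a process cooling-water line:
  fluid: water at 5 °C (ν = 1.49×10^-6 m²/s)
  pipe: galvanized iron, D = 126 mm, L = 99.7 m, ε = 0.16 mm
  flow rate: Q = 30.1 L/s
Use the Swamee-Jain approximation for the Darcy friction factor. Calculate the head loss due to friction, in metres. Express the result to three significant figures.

V = 4Q/(πD²) = 4·0.0301/(π·0.126²) = 2.414 m/s
Re = VD/ν = 2.414·0.126/1.49×10^-6 = 2.04×10^5 → turbulent
ε/D = 0.16/126 = 0.00127
Swamee-Jain: f = 0.02217
h_f = f(L/D)V²/(2g) = 0.02217·(99.7/0.126)·2.414²/(2·9.81) = 5.211 m

h_f ≈ 5.21 m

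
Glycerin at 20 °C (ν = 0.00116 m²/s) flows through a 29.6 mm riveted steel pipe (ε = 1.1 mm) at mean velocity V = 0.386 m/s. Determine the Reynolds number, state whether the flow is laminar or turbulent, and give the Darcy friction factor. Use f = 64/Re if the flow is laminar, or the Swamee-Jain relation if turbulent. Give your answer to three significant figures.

Re = VD/ν = 0.3860·0.0296/0.00116 = 9.85
Re < 2300 → laminar → f = 64/Re = 6.498

Re ≈ 9.85; laminar; f = 64/Re ≈ 6.50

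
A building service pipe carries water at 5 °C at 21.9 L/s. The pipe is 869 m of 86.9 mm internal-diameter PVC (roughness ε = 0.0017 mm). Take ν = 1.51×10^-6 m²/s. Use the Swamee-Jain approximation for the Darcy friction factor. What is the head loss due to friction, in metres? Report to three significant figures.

h_f ≈ 108 m

V = 4Q/(πD²) = 4·0.0219/(π·0.0869²) = 3.692 m/s
Re = VD/ν = 3.692·0.0869/1.51×10^-6 = 2.12×10^5 → turbulent
ε/D = 0.0017/86.9 = 1.96×10^-5
Swamee-Jain: f = 0.01554
h_f = f(L/D)V²/(2g) = 0.01554·(869/0.0869)·3.692²/(2·9.81) = 108.0 m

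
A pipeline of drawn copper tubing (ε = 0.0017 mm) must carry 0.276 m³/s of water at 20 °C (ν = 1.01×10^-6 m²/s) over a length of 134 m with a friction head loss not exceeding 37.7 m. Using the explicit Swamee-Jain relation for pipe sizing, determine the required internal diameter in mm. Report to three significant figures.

D ≈ 190 mm

Swamee-Jain (Type III): D = 0.66·[ε^1.25·(LQ²/(gh_f))^4.75 + ν·Q^9.4·(L/(gh_f))^5.2]^0.04
LQ²/(gh_f) = 0.02760; L/(gh_f) = 0.3623
Term 1 = ε^1.25·(…)^4.75 = 2.41×10^-15; Term 2 = ν·Q^9.4·(…)^5.2 = 2.86×10^-14
D = 0.66·(2.41×10^-15 + 2.86×10^-14)^0.04 = 0.1902 m = 190 mm
Check: V = 9.71 m/s, Re = 1.83×10^6, f = 0.01083, h_f = 36.7 m ≈ 37.7 m ✓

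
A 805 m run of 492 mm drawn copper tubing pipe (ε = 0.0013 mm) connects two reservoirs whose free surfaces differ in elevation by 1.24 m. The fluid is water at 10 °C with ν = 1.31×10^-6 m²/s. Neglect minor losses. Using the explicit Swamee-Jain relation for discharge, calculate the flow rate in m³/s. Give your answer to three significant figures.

Swamee-Jain (Type II): Q = -0.965·√(gD⁵h_f/L)·ln[ε/(3.7D) + √(3.17ν²L/(gD³h_f))]
√(gD⁵h_f/L) = √(9.81·0.492⁵·1.24/805) = 0.02087
ε/(3.7D) = 7.14×10^-7; √(3.17ν²L/(gD³h_f)) = 5.50×10^-5
Q = -0.965·0.02087·ln(5.569×10^-5) = 0.1973 m³/s
Check: V = 1.04 m/s, Re = 3.90×10^5, f = 0.01373, h_f = 1.23 m ≈ 1.24 m ✓

Q ≈ 0.197 m³/s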